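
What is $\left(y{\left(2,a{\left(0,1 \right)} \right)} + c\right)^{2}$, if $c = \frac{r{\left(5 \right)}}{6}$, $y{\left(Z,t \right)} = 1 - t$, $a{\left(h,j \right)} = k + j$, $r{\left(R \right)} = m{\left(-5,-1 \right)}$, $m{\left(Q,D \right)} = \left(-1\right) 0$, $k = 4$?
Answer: $16$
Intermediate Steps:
$m{\left(Q,D \right)} = 0$
$r{\left(R \right)} = 0$
$a{\left(h,j \right)} = 4 + j$
$c = 0$ ($c = \frac{0}{6} = 0 \cdot \frac{1}{6} = 0$)
$\left(y{\left(2,a{\left(0,1 \right)} \right)} + c\right)^{2} = \left(\left(1 - \left(4 + 1\right)\right) + 0\right)^{2} = \left(\left(1 - 5\right) + 0\right)^{2} = \left(-4 + 0\right)^{2} = \left(-4\right)^{2} = 16$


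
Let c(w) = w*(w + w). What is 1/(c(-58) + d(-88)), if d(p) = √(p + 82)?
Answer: 3364/22632995 - I*√6/45265990 ≈ 0.00014863 - 5.4113e-8*I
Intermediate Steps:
d(p) = √(82 + p)
c(w) = 2*w² (c(w) = w*(2*w) = 2*w²)
1/(c(-58) + d(-88)) = 1/(2*(-58)² + √(82 - 88)) = 1/(2*3364 + √(-6)) = 1/(6728 + I*√6)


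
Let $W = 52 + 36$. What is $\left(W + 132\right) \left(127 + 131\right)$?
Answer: $56760$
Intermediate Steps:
$W = 88$
$\left(W + 132\right) \left(127 + 131\right) = \left(88 + 132\right) \left(127 + 131\right) = 220 \cdot 258 = 56760$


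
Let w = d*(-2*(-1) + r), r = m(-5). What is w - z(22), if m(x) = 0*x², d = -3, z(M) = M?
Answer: -28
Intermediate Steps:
m(x) = 0
r = 0
w = -6 (w = -3*(-2*(-1) + 0) = -3*(2 + 0) = -3*2 = -6)
w - z(22) = -6 - 1*22 = -6 - 22 = -28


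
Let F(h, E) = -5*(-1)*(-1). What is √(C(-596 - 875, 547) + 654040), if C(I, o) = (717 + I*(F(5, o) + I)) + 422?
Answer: 5*√113055 ≈ 1681.2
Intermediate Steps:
F(h, E) = -5 (F(h, E) = 5*(-1) = -5)
C(I, o) = 1139 + I*(-5 + I) (C(I, o) = (717 + I*(-5 + I)) + 422 = 1139 + I*(-5 + I))
√(C(-596 - 875, 547) + 654040) = √((1139 + (-596 - 875)² - 5*(-596 - 875)) + 654040) = √((1139 + (-1471)² - 5*(-1471)) + 654040) = √((1139 + 2163841 + 7355) + 654040) = √(2172335 + 654040) = √2826375 = 5*√113055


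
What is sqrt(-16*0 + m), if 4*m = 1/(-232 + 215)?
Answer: I*sqrt(17)/34 ≈ 0.12127*I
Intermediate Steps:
m = -1/68 (m = 1/(4*(-232 + 215)) = (1/4)/(-17) = (1/4)*(-1/17) = -1/68 ≈ -0.014706)
sqrt(-16*0 + m) = sqrt(-16*0 - 1/68) = sqrt(0 - 1/68) = sqrt(-1/68) = I*sqrt(17)/34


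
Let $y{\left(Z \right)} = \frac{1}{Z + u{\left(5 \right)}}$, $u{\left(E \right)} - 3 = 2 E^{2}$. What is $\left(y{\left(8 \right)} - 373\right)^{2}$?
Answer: $\frac{517653504}{3721} \approx 1.3912 \cdot 10^{5}$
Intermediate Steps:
$u{\left(E \right)} = 3 + 2 E^{2}$
$y{\left(Z \right)} = \frac{1}{53 + Z}$ ($y{\left(Z \right)} = \frac{1}{Z + \left(3 + 2 \cdot 5^{2}\right)} = \frac{1}{Z + \left(3 + 2 \cdot 25\right)} = \frac{1}{Z + \left(3 + 50\right)} = \frac{1}{Z + 53} = \frac{1}{53 + Z}$)
$\left(y{\left(8 \right)} - 373\right)^{2} = \left(\frac{1}{53 + 8} - 373\right)^{2} = \left(\frac{1}{61} - 373\right)^{2} = \left(- \frac{22752}{61}\right)^{2} = \frac{517653504}{3721}$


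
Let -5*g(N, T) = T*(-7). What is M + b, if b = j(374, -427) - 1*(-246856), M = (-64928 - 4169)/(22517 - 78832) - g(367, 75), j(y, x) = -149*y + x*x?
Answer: 3003642801/8045 ≈ 3.7336e+5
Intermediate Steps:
j(y, x) = x² - 149*y (j(y, x) = -149*y + x² = x² - 149*y)
g(N, T) = 7*T/5 (g(N, T) = -T*(-7)/5 = -(-7)*T/5 = 7*T/5)
M = -834854/8045 (M = (-64928 - 4169)/(22517 - 78832) - 7*75/5 = -69097/(-56315) - 1*105 = -69097*(-1/56315) - 105 = 9871/8045 - 105 = -834854/8045 ≈ -103.77)
b = 373459 (b = ((-427)² - 149*374) - 1*(-246856) = (182329 - 55726) + 246856 = 126603 + 246856 = 373459)
M + b = -834854/8045 + 373459 = 3003642801/8045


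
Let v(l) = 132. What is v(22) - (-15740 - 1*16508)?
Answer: 32380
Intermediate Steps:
v(22) - (-15740 - 1*16508) = 132 - (-15740 - 1*16508) = 132 - (-15740 - 16508) = 132 - 1*(-32248) = 132 + 32248 = 32380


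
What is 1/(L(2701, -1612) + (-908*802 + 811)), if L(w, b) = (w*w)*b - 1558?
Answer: -1/11760915375 ≈ -8.5027e-11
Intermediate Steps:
L(w, b) = -1558 + b*w² (L(w, b) = w²*b - 1558 = b*w² - 1558 = -1558 + b*w²)
1/(L(2701, -1612) + (-908*802 + 811)) = 1/((-1558 - 1612*2701²) + (-908*802 + 811)) = 1/((-1558 - 1612*7295401) + (-728216 + 811)) = 1/((-1558 - 11760186412) - 727405) = 1/(-11760187970 - 727405) = 1/(-11760915375) = -1/11760915375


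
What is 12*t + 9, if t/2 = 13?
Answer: 321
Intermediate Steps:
t = 26 (t = 2*13 = 26)
12*t + 9 = 12*26 + 9 = 312 + 9 = 321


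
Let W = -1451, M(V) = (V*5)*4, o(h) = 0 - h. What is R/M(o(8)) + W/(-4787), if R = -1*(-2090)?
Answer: -977267/76592 ≈ -12.759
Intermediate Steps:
o(h) = -h
M(V) = 20*V (M(V) = (5*V)*4 = 20*V)
R = 2090
R/M(o(8)) + W/(-4787) = 2090/((20*(-1*8))) - 1451/(-4787) = 2090/((20*(-8))) - 1451*(-1/4787) = 2090/(-160) + 1451/4787 = 2090*(-1/160) + 1451/4787 = -209/16 + 1451/4787 = -977267/76592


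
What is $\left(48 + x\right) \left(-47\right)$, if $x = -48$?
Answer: $0$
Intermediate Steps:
$\left(48 + x\right) \left(-47\right) = \left(48 - 48\right) \left(-47\right) = 0 \left(-47\right) = 0$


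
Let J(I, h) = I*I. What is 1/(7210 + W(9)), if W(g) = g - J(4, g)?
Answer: 1/7203 ≈ 0.00013883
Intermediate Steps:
J(I, h) = I²
W(g) = -16 + g (W(g) = g - 1*4² = g - 1*16 = g - 16 = -16 + g)
1/(7210 + W(9)) = 1/(7210 + (-16 + 9)) = 1/(7210 - 7) = 1/7203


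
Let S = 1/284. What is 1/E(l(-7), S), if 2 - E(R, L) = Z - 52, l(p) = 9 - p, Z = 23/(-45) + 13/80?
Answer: 720/39131 ≈ 0.018400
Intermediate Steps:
S = 1/284 ≈ 0.0035211
Z = -251/720 (Z = 23*(-1/45) + 13*(1/80) = -23/45 + 13/80 = -251/720 ≈ -0.34861)
E(R, L) = 39131/720 (E(R, L) = 2 - (-251/720 - 52) = 2 - 1*(-37691/720) = 2 + 37691/720 = 39131/720)
1/E(l(-7), S) = 1/(39131/720) = 720/39131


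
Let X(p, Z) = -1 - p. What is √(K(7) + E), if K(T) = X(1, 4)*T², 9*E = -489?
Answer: I*√1371/3 ≈ 12.342*I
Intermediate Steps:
E = -163/3 (E = (⅑)*(-489) = -163/3 ≈ -54.333)
K(T) = -2*T² (K(T) = (-1 - 1*1)*T² = (-1 - 1)*T² = -2*T²)
√(K(7) + E) = √(-2*7² - 163/3) = √(-2*49 - 163/3) = √(-98 - 163/3) = √(-457/3) = I*√1371/3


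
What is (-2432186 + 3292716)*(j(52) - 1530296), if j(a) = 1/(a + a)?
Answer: -68477011647495/52 ≈ -1.3169e+12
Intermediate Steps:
j(a) = 1/(2*a)
(-2432186 + 3292716)*(j(52) - 1530296) = (-2432186 + 3292716)*((½)/52 - 1530296) = 860530*((½)*(1/52) - 1530296) = 860530*(1/104 - 1530296) = 860530*(-159150783/104) = -68477011647495/52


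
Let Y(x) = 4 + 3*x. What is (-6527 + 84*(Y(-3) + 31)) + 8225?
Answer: 3882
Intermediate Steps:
(-6527 + 84*(Y(-3) + 31)) + 8225 = (-6527 + 84*((4 + 3*(-3)) + 31)) + 8225 = (-6527 + 84*((4 - 9) + 31)) + 8225 = (-6527 + 84*(-5 + 31)) + 8225 = (-6527 + 84*26) + 8225 = (-6527 + 2184) + 8225 = -4343 + 8225 = 3882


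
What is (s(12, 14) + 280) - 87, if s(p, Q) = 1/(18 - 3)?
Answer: 2896/15 ≈ 193.07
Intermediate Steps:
s(p, Q) = 1/15
(s(12, 14) + 280) - 87 = (1/15 + 280) - 87 = 4201/15 - 87 = 2896/15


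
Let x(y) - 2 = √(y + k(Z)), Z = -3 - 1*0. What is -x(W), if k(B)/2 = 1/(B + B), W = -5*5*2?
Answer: -2 - I*√453/3 ≈ -2.0 - 7.0946*I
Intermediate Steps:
Z = -3 (Z = -3 + 0 = -3)
W = -50 (W = -25*2 = -50)
k(B) = 1/B (k(B) = 2/(B + B) = 2/((2*B)) = 2*(1/(2*B)) = 1/B)
x(y) = 2 + √(-⅓ + y) (x(y) = 2 + √(y + 1/(-3)) = 2 + √(y - ⅓) = 2 + √(-⅓ + y))
-x(W) = -(2 + √(-3 + 9*(-50))/3) = -(2 + √(-3 - 450)/3) = -(2 + √(-453)/3) = -(2 + (I*√453)/3) = -(2 + I*√453/3) = -2 - I*√453/3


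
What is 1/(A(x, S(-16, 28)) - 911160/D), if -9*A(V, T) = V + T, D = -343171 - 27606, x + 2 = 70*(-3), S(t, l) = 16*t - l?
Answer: 3336993/192105832 ≈ 0.017371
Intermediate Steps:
S(t, l) = -l + 16*t
x = -212 (x = -2 + 70*(-3) = -2 - 210 = -212)
D = -370777
A(V, T) = -T/9 - V/9 (A(V, T) = -(V + T)/9 = -(T + V)/9 = -T/9 - V/9)
1/(A(x, S(-16, 28)) - 911160/D) = 1/((-(-1*28 + 16*(-16))/9 - 1/9*(-212)) - 911160/(-370777)) = 1/((-(-28 - 256)/9 + 212/9) - 911160*(-1/370777)) = 1/((-1/9*(-284) + 212/9) + 911160/370777) = 1/((284/9 + 212/9) + 911160/370777) = 1/(496/9 + 911160/370777) = 1/(192105832/3336993) = 3336993/192105832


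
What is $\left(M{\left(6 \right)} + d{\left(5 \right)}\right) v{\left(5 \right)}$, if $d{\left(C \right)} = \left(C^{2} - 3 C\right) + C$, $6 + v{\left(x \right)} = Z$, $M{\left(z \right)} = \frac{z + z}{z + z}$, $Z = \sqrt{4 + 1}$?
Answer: $-96 + 16 \sqrt{5} \approx -60.223$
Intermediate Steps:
$Z = \sqrt{5} \approx 2.2361$
$M{\left(z \right)} = 1$ ($M{\left(z \right)} = \frac{2 z}{2 z} = 2 z \frac{1}{2 z} = 1$)
$v{\left(x \right)} = -6 + \sqrt{5}$
$d{\left(C \right)} = C^{2} - 2 C$
$\left(M{\left(6 \right)} + d{\left(5 \right)}\right) v{\left(5 \right)} = \left(1 + 5 \left(-2 + 5\right)\right) \left(-6 + \sqrt{5}\right) = \left(1 + 5 \cdot 3\right) \left(-6 + \sqrt{5}\right) = \left(1 + 15\right) \left(-6 + \sqrt{5}\right) = 16 \left(-6 + \sqrt{5}\right) = -96 + 16 \sqrt{5}$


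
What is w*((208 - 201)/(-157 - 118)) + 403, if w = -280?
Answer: 22557/55 ≈ 410.13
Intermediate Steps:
w*((208 - 201)/(-157 - 118)) + 403 = -280*(208 - 201)/(-157 - 118) + 403 = -1960/(-275) + 403 = -1960*(-1)/275 + 403 = -280*(-7/275) + 403 = 392/55 + 403 = 22557/55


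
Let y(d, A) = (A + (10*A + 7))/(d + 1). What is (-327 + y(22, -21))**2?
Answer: 59985025/529 ≈ 1.1339e+5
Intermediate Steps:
y(d, A) = (7 + 11*A)/(1 + d) (y(d, A) = (A + (7 + 10*A))/(1 + d) = (7 + 11*A)/(1 + d))
(-327 + y(22, -21))**2 = (-327 + (7 + 11*(-21))/(1 + 22))**2 = (-327 + (7 - 231)/23)**2 = (-327 + (1/23)*(-224))**2 = (-327 - 224/23)**2 = (-7745/23)**2 = 59985025/529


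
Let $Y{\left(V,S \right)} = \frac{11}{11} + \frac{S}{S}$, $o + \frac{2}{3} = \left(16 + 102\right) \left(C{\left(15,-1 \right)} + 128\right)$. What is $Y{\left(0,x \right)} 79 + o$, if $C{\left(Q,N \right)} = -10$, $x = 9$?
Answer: $\frac{42244}{3} \approx 14081.0$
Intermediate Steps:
$o = \frac{41770}{3}$ ($o = - \frac{2}{3} + \left(16 + 102\right) \left(-10 + 128\right) = - \frac{2}{3} + 118 \cdot 118 = - \frac{2}{3} + 13924 = \frac{41770}{3} \approx 13923.0$)
$Y{\left(V,S \right)} = 2$ ($Y{\left(V,S \right)} = 11 \cdot \frac{1}{11} + 1 = 1 + 1 = 2$)
$Y{\left(0,x \right)} 79 + o = 2 \cdot 79 + \frac{41770}{3} = 158 + \frac{41770}{3} = \frac{42244}{3}$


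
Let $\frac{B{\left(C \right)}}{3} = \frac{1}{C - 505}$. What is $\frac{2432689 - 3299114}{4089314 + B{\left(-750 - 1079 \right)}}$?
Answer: $- \frac{674078650}{3181486291} \approx -0.21188$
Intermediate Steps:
$B{\left(C \right)} = \frac{3}{-505 + C}$ ($B{\left(C \right)} = \frac{3}{C - 505} = \frac{3}{-505 + C}$)
$\frac{2432689 - 3299114}{4089314 + B{\left(-750 - 1079 \right)}} = \frac{2432689 - 3299114}{4089314 + \frac{3}{-505 - 1829}} = - \frac{866425}{4089314 + \frac{3}{-505 - 1829}} = - \frac{866425}{4089314 + \frac{3}{-2334}} = - \frac{866425}{4089314 + 3 \left(- \frac{1}{2334}\right)} = - \frac{866425}{4089314 - \frac{1}{778}} = - \frac{866425}{\frac{3181486291}{778}} = \left(-866425\right) \frac{778}{3181486291} = - \frac{674078650}{3181486291}$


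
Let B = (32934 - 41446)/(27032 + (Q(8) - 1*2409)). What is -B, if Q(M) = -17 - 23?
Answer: 8512/24583 ≈ 0.34626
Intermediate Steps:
Q(M) = -40
B = -8512/24583 (B = (32934 - 41446)/(27032 + (-40 - 1*2409)) = -8512/(27032 + (-40 - 2409)) = -8512/(27032 - 2449) = -8512/24583 ≈ -0.34626)
-B = -1*(-8512/24583) = 8512/24583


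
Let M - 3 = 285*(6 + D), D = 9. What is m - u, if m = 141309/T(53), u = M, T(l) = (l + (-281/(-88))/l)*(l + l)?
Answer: -116941322/27497 ≈ -4252.9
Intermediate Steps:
T(l) = 2*l*(l + 281/(88*l)) (T(l) = (l + (-281*(-1/88))/l)*(2*l) = (l + 281/(88*l))*(2*l) = 2*l*(l + 281/(88*l)))
M = 4278 (M = 3 + 285*(6 + 9) = 3 + 285*15 = 3 + 4275 = 4278)
u = 4278
m = 690844/27497 (m = 141309/(281/44 + 2*53**2) = 141309/(281/44 + 2*2809) = 141309/(281/44 + 5618) = 141309/(247473/44) = 141309*(44/247473) = 690844/27497 ≈ 25.124)
m - u = 690844/27497 - 1*4278 = 690844/27497 - 4278 = -116941322/27497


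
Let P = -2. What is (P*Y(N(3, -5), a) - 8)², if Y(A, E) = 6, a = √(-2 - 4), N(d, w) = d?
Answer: 400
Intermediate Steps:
a = I*√6 (a = √(-6) = I*√6 ≈ 2.4495*I)
(P*Y(N(3, -5), a) - 8)² = (-2*6 - 8)² = (-12 - 8)² = (-20)² = 400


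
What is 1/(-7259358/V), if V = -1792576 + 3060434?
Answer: -633929/3629679 ≈ -0.17465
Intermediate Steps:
V = 1267858
1/(-7259358/V) = 1/(-7259358/1267858) = 1/(-7259358*1/1267858) = 1/(-3629679/633929) = -633929/3629679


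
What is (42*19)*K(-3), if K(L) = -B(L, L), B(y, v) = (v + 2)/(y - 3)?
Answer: -133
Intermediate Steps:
B(y, v) = (2 + v)/(-3 + y)
K(L) = -(2 + L)/(-3 + L)
(42*19)*K(-3) = (42*19)*((-2 - 1*(-3))/(-3 - 3)) = 798*((-2 + 3)/(-6)) = 798*(-⅙*1) = 798*(-⅙) = -133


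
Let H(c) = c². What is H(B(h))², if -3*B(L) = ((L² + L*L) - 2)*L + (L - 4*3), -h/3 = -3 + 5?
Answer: 454371856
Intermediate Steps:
h = -6 (h = -3*(-3 + 5) = -3*2 = -6)
B(L) = 4 - L/3 - L*(-2 + 2*L²)/3 (B(L) = -(((L² + L*L) - 2)*L + (L - 4*3))/3 = -(((L² + L²) - 2)*L + (L - 12))/3 = -((2*L² - 2)*L + (-12 + L))/3 = -((-2 + 2*L²)*L + (-12 + L))/3 = -(L*(-2 + 2*L²) + (-12 + L))/3 = -(-12 + L + L*(-2 + 2*L²))/3 = 4 - L/3 - L*(-2 + 2*L²)/3)
H(B(h))² = ((4 - ⅔*(-6)³ + (⅓)*(-6))²)² = ((4 - ⅔*(-216) - 2)²)² = ((4 + 144 - 2)²)² = (146²)² = 21316² = 454371856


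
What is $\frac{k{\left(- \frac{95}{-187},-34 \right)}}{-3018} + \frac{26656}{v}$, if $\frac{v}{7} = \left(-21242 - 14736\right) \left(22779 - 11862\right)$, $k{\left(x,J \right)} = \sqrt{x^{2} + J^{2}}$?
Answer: $- \frac{1904}{196385913} - \frac{\sqrt{40433189}}{564366} \approx -0.011277$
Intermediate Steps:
$k{\left(x,J \right)} = \sqrt{J^{2} + x^{2}}$
$v = -2749402782$ ($v = 7 \left(-21242 - 14736\right) \left(22779 - 11862\right) = 7 \left(\left(-35978\right) 10917\right) = 7 \left(-392771826\right) = -2749402782$)
$\frac{k{\left(- \frac{95}{-187},-34 \right)}}{-3018} + \frac{26656}{v} = \frac{\sqrt{\left(-34\right)^{2} + \left(- \frac{95}{-187}\right)^{2}}}{-3018} + \frac{26656}{-2749402782} = \sqrt{1156 + \left(\left(-95\right) \left(- \frac{1}{187}\right)\right)^{2}} \left(- \frac{1}{3018}\right) + 26656 \left(- \frac{1}{2749402782}\right) = \sqrt{1156 + \left(\frac{95}{187}\right)^{2}} \left(- \frac{1}{3018}\right) - \frac{1904}{196385913} = \sqrt{1156 + \frac{9025}{34969}} \left(- \frac{1}{3018}\right) - \frac{1904}{196385913} = \sqrt{\frac{40433189}{34969}} \left(- \frac{1}{3018}\right) - \frac{1904}{196385913} = \frac{\sqrt{40433189}}{187} \left(- \frac{1}{3018}\right) - \frac{1904}{196385913} = - \frac{\sqrt{40433189}}{564366} - \frac{1904}{196385913} = - \frac{1904}{196385913} - \frac{\sqrt{40433189}}{564366}$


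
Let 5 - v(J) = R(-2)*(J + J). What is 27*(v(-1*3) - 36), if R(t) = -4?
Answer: -1485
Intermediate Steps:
v(J) = 5 + 8*J (v(J) = 5 - (-4)*(J + J) = 5 - (-4)*2*J = 5 - (-8)*J = 5 + 8*J)
27*(v(-1*3) - 36) = 27*((5 + 8*(-1*3)) - 36) = 27*((5 + 8*(-3)) - 36) = 27*((5 - 24) - 36) = 27*(-19 - 36) = 27*(-55) = -1485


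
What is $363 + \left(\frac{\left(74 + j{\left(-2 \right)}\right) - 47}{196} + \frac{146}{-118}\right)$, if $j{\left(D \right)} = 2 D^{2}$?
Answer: $\frac{597927}{1652} \approx 361.94$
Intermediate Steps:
$363 + \left(\frac{\left(74 + j{\left(-2 \right)}\right) - 47}{196} + \frac{146}{-118}\right) = 363 + \left(\frac{\left(74 + 2 \left(-2\right)^{2}\right) - 47}{196} + \frac{146}{-118}\right) = 363 + \left(\left(\left(74 + 2 \cdot 4\right) - 47\right) \frac{1}{196} + 146 \left(- \frac{1}{118}\right)\right) = 363 - \left(\frac{73}{59} - \left(\left(74 + 8\right) - 47\right) \frac{1}{196}\right) = 363 - \left(\frac{73}{59} - \left(82 - 47\right) \frac{1}{196}\right) = 363 + \left(35 \cdot \frac{1}{196} - \frac{73}{59}\right) = 363 + \left(\frac{5}{28} - \frac{73}{59}\right) = 363 - \frac{1749}{1652} = \frac{597927}{1652}$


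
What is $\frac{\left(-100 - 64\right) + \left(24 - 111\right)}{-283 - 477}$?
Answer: $\frac{251}{760} \approx 0.33026$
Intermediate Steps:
$\frac{\left(-100 - 64\right) + \left(24 - 111\right)}{-283 - 477} = \frac{\left(-100 - 64\right) - 87}{-760} = \left(-164 - 87\right) \left(- \frac{1}{760}\right) = \left(-251\right) \left(- \frac{1}{760}\right) = \frac{251}{760}$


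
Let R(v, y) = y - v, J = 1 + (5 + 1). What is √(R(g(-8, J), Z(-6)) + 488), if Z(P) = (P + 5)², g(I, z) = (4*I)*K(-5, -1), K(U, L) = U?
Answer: √329 ≈ 18.138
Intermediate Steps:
J = 7 (J = 1 + 6 = 7)
g(I, z) = -20*I (g(I, z) = (4*I)*(-5) = -20*I)
Z(P) = (5 + P)²
√(R(g(-8, J), Z(-6)) + 488) = √(((5 - 6)² - (-20)*(-8)) + 488) = √(((-1)² - 1*160) + 488) = √((1 - 160) + 488) = √(-159 + 488) = √329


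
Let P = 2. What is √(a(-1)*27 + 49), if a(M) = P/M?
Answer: I*√5 ≈ 2.2361*I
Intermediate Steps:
a(M) = 2/M
√(a(-1)*27 + 49) = √((2/(-1))*27 + 49) = √((2*(-1))*27 + 49) = √(-2*27 + 49) = √(-54 + 49) = √(-5) = I*√5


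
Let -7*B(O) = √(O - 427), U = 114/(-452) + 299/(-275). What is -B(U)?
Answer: I*√66180549314/87010 ≈ 2.9566*I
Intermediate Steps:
U = -83249/62150 (U = 114*(-1/452) + 299*(-1/275) = -57/226 - 299/275 = -83249/62150 ≈ -1.3395)
B(O) = -√(-427 + O)/7 (B(O) = -√(O - 427)/7 = -√(-427 + O)/7)
-B(U) = -(-1)*√(-427 - 83249/62150)/7 = -(-1)*√(-26621299/62150)/7 = -(-1)*I*√66180549314/12430/7 = -(-1)*I*√66180549314/87010 = I*√66180549314/87010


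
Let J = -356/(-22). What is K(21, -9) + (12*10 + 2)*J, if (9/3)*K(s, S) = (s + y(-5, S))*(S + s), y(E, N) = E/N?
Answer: 203980/99 ≈ 2060.4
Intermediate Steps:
J = 178/11 (J = -356*(-1/22) = 178/11 ≈ 16.182)
K(s, S) = (S + s)*(s - 5/S)/3 (K(s, S) = ((s - 5/S)*(S + s))/3 = ((S + s)*(s - 5/S))/3 = (S + s)*(s - 5/S)/3)
K(21, -9) + (12*10 + 2)*J = (⅓)*(-5*21 - 9*(-5 + 21² - 9*21))/(-9) + (12*10 + 2)*(178/11) = (⅓)*(-⅑)*(-105 - 9*(-5 + 441 - 189)) + (120 + 2)*(178/11) = (⅓)*(-⅑)*(-105 - 9*247) + 122*(178/11) = (⅓)*(-⅑)*(-105 - 2223) + 21716/11 = (⅓)*(-⅑)*(-2328) + 21716/11 = 776/9 + 21716/11 = 203980/99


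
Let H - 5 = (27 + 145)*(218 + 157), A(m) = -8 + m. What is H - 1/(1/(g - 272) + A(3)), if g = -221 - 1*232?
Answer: 233895855/3626 ≈ 64505.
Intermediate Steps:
g = -453 (g = -221 - 232 = -453)
H = 64505 (H = 5 + (27 + 145)*(218 + 157) = 5 + 172*375 = 5 + 64500 = 64505)
H - 1/(1/(g - 272) + A(3)) = 64505 - 1/(1/(-453 - 272) + (-8 + 3)) = 64505 - 1/(1/(-725) - 5) = 64505 - 1/(-1/725 - 5) = 64505 - 1/(-3626/725) = 64505 - 1*(-725/3626) = 64505 + 725/3626 = 233895855/3626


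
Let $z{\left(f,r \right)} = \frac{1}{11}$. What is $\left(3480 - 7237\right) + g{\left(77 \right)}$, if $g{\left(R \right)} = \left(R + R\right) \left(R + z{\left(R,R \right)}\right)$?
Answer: $8115$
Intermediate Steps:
$z{\left(f,r \right)} = \frac{1}{11}$
$g{\left(R \right)} = 2 R \left(\frac{1}{11} + R\right)$ ($g{\left(R \right)} = \left(R + R\right) \left(R + \frac{1}{11}\right) = 2 R \left(\frac{1}{11} + R\right)$)
$\left(3480 - 7237\right) + g{\left(77 \right)} = \left(3480 - 7237\right) + \frac{2}{11} \cdot 77 \left(1 + 11 \cdot 77\right) = -3757 + \frac{2}{11} \cdot 77 \left(1 + 847\right) = -3757 + \frac{2}{11} \cdot 77 \cdot 848 = -3757 + 11872 = 8115$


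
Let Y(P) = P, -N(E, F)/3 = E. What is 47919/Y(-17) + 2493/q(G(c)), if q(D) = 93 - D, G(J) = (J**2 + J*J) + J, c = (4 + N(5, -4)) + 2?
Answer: -972507/340 ≈ -2860.3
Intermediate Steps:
N(E, F) = -3*E
c = -9 (c = (4 - 3*5) + 2 = (4 - 15) + 2 = -11 + 2 = -9)
G(J) = J + 2*J**2 (G(J) = (J**2 + J**2) + J = 2*J**2 + J = J + 2*J**2)
47919/Y(-17) + 2493/q(G(c)) = 47919/(-17) + 2493/(93 - (-9)*(1 + 2*(-9))) = 47919*(-1/17) + 2493/(93 - (-9)*(1 - 18)) = -47919/17 + 2493/(93 - (-9)*(-17)) = -47919/17 + 2493/(93 - 1*153) = -47919/17 + 2493/(93 - 153) = -47919/17 + 2493/(-60) = -47919/17 + 2493*(-1/60) = -47919/17 - 831/20 = -972507/340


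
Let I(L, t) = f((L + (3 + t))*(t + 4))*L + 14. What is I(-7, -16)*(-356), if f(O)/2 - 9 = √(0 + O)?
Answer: 39872 + 19936*√15 ≈ 1.1708e+5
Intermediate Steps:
f(O) = 18 + 2*√O (f(O) = 18 + 2*√(0 + O) = 18 + 2*√O)
I(L, t) = 14 + L*(18 + 2*√((4 + t)*(3 + L + t))) (I(L, t) = (18 + 2*√((L + (3 + t))*(t + 4)))*L + 14 = (18 + 2*√((3 + L + t)*(4 + t)))*L + 14 = (18 + 2*√((4 + t)*(3 + L + t)))*L + 14 = L*(18 + 2*√((4 + t)*(3 + L + t))) + 14 = 14 + L*(18 + 2*√((4 + t)*(3 + L + t))))
I(-7, -16)*(-356) = (14 + 2*(-7)*(9 + √(12 + (-16)² + 4*(-7) + 7*(-16) - 7*(-16))))*(-356) = (14 + 2*(-7)*(9 + √(12 + 256 - 28 - 112 + 112)))*(-356) = (14 + 2*(-7)*(9 + √240))*(-356) = (14 + 2*(-7)*(9 + 4*√15))*(-356) = (14 + (-126 - 56*√15))*(-356) = (-112 - 56*√15)*(-356) = 39872 + 19936*√15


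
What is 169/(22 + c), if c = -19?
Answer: 169/3 ≈ 56.333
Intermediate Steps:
169/(22 + c) = 169/(22 - 19) = 169/3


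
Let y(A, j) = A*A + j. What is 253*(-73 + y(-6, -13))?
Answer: -12650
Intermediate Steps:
y(A, j) = j + A² (y(A, j) = A² + j = j + A²)
253*(-73 + y(-6, -13)) = 253*(-73 + (-13 + (-6)²)) = 253*(-73 + (-13 + 36)) = 253*(-73 + 23) = 253*(-50) = -12650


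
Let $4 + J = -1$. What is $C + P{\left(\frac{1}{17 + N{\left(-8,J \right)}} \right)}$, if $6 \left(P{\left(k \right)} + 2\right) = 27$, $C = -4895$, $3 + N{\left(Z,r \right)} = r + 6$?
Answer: $- \frac{9785}{2} \approx -4892.5$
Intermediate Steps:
$J = -5$ ($J = -4 - 1 = -5$)
$N{\left(Z,r \right)} = 3 + r$ ($N{\left(Z,r \right)} = -3 + \left(r + 6\right) = -3 + \left(6 + r\right) = 3 + r$)
$P{\left(k \right)} = \frac{5}{2}$ ($P{\left(k \right)} = -2 + \frac{1}{6} \cdot 27 = -2 + \frac{9}{2} = \frac{5}{2}$)
$C + P{\left(\frac{1}{17 + N{\left(-8,J \right)}} \right)} = -4895 + \frac{5}{2} = - \frac{9785}{2}$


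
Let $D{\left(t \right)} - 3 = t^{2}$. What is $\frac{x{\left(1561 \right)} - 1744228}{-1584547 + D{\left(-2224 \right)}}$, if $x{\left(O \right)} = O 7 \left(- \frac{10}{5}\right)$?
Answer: $- \frac{294347}{560272} \approx -0.52536$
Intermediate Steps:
$x{\left(O \right)} = - 14 O$ ($x{\left(O \right)} = 7 O \left(\left(-10\right) \frac{1}{5}\right) = 7 O \left(-2\right) = - 14 O$)
$D{\left(t \right)} = 3 + t^{2}$
$\frac{x{\left(1561 \right)} - 1744228}{-1584547 + D{\left(-2224 \right)}} = \frac{\left(-14\right) 1561 - 1744228}{-1584547 + \left(3 + \left(-2224\right)^{2}\right)} = \frac{-21854 - 1744228}{-1584547 + \left(3 + 4946176\right)} = - \frac{1766082}{-1584547 + 4946179} = - \frac{1766082}{3361632} = \left(-1766082\right) \frac{1}{3361632} = - \frac{294347}{560272}$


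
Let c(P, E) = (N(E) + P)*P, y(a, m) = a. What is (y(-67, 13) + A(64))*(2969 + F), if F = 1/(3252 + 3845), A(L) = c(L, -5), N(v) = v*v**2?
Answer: -83672917174/7097 ≈ -1.1790e+7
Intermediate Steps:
N(v) = v**3
c(P, E) = P*(P + E**3) (c(P, E) = (E**3 + P)*P = (P + E**3)*P = P*(P + E**3))
A(L) = L*(-125 + L) (A(L) = L*(L + (-5)**3) = L*(L - 125) = L*(-125 + L))
F = 1/7097 ≈ 0.00014090
(y(-67, 13) + A(64))*(2969 + F) = (-67 + 64*(-125 + 64))*(2969 + 1/7097) = (-67 + 64*(-61))*(21070994/7097) = (-67 - 3904)*(21070994/7097) = -3971*21070994/7097 = -83672917174/7097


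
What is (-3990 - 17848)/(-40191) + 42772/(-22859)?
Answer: -1219854610/918726069 ≈ -1.3278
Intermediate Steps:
(-3990 - 17848)/(-40191) + 42772/(-22859) = -21838*(-1/40191) + 42772*(-1/22859) = 21838/40191 - 42772/22859 = -1219854610/918726069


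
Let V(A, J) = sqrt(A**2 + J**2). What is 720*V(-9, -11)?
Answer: 720*sqrt(202) ≈ 10233.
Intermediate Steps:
720*V(-9, -11) = 720*sqrt((-9)**2 + (-11)**2) = 720*sqrt(81 + 121) = 720*sqrt(202)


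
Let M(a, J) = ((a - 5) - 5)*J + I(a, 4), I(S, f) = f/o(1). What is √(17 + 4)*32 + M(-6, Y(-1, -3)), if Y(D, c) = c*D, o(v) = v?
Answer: -44 + 32*√21 ≈ 102.64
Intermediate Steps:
I(S, f) = f (I(S, f) = f/1 = f*1 = f)
Y(D, c) = D*c
M(a, J) = 4 + J*(-10 + a) (M(a, J) = ((a - 5) - 5)*J + 4 = ((-5 + a) - 5)*J + 4 = (-10 + a)*J + 4 = J*(-10 + a) + 4 = 4 + J*(-10 + a))
√(17 + 4)*32 + M(-6, Y(-1, -3)) = √(17 + 4)*32 + (4 - (-10)*(-3) - 1*(-3)*(-6)) = √21*32 + (4 - 10*3 + 3*(-6)) = 32*√21 + (4 - 30 - 18) = 32*√21 - 44 = -44 + 32*√21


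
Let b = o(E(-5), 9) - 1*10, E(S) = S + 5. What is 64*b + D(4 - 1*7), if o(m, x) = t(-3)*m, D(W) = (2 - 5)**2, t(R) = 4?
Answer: -631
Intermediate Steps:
E(S) = 5 + S
D(W) = 9 (D(W) = (-3)**2 = 9)
o(m, x) = 4*m
b = -10 (b = 4*(5 - 5) - 1*10 = 4*0 - 10 = 0 - 10 = -10)
64*b + D(4 - 1*7) = 64*(-10) + 9 = -640 + 9 = -631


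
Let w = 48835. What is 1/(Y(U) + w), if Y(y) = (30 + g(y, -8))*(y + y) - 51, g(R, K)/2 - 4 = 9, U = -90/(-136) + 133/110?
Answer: 935/45808956 ≈ 2.0411e-5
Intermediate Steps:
U = 6997/3740 (U = -90*(-1/136) + 133*(1/110) = 45/68 + 133/110 = 6997/3740 ≈ 1.8709)
g(R, K) = 26 (g(R, K) = 8 + 2*9 = 8 + 18 = 26)
Y(y) = -51 + 112*y (Y(y) = (30 + 26)*(y + y) - 51 = 56*(2*y) - 51 = 112*y - 51 = -51 + 112*y)
1/(Y(U) + w) = 1/((-51 + 112*(6997/3740)) + 48835) = 1/((-51 + 195916/935) + 48835) = 1/(148231/935 + 48835) = 1/(45808956/935) = 935/45808956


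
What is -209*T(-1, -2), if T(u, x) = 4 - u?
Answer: -1045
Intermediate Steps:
-209*T(-1, -2) = -209*(4 - 1*(-1)) = -209*(4 + 1) = -209*5 = -1045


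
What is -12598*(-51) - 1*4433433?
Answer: -3790935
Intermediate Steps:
-12598*(-51) - 1*4433433 = 642498 - 4433433 = -3790935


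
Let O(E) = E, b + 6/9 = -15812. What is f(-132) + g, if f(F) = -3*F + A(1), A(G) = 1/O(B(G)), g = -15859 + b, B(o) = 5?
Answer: -469132/15 ≈ -31275.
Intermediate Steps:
b = -47438/3 (b = -2/3 - 15812 = -47438/3 ≈ -15813.)
g = -95015/3 (g = -15859 - 47438/3 = -95015/3 ≈ -31672.)
A(G) = 1/5
f(F) = 1/5 - 3*F (f(F) = -3*F + 1/5 = 1/5 - 3*F)
f(-132) + g = (1/5 - 3*(-132)) - 95015/3 = (1/5 + 396) - 95015/3 = 1981/5 - 95015/3 = -469132/15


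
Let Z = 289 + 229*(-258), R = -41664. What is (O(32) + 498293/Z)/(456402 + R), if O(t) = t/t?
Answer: -73250/4063948539 ≈ -1.8024e-5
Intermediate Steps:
O(t) = 1
Z = -58793 (Z = 289 - 59082 = -58793)
(O(32) + 498293/Z)/(456402 + R) = (1 + 498293/(-58793))/(456402 - 41664) = (1 + 498293*(-1/58793))/414738 = (1 - 498293/58793)*(1/414738) = -439500/58793*1/414738 = -73250/4063948539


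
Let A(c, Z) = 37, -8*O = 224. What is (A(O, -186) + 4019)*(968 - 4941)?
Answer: -16114488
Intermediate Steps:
O = -28 (O = -⅛*224 = -28)
(A(O, -186) + 4019)*(968 - 4941) = (37 + 4019)*(968 - 4941) = 4056*(-3973) = -16114488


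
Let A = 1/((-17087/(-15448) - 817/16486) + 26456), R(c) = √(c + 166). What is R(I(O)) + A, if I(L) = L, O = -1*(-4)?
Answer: 127337864/3368985067617 + √170 ≈ 13.038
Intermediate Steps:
O = 4
R(c) = √(166 + c)
A = 127337864/3368985067617 (A = 1/((-17087*(-1/15448) - 817*1/16486) + 26456) = 1/((17087/15448 - 817/16486) + 26456) = 1/(134537633/127337864 + 26456) = 1/(3368985067617/127337864) = 127337864/3368985067617 ≈ 3.7797e-5)
R(I(O)) + A = √(166 + 4) + 127337864/3368985067617 = √170 + 127337864/3368985067617 = 127337864/3368985067617 + √170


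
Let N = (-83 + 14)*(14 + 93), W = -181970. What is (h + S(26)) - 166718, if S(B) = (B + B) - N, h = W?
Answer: -341253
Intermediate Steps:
h = -181970
N = -7383 (N = -69*107 = -7383)
S(B) = 7383 + 2*B (S(B) = (B + B) - 1*(-7383) = 2*B + 7383 = 7383 + 2*B)
(h + S(26)) - 166718 = (-181970 + (7383 + 2*26)) - 166718 = (-181970 + (7383 + 52)) - 166718 = (-181970 + 7435) - 166718 = -174535 - 166718 = -341253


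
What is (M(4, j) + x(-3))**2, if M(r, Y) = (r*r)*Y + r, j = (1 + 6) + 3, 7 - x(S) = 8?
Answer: 26569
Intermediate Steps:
x(S) = -1 (x(S) = 7 - 1*8 = 7 - 8 = -1)
j = 10 (j = 7 + 3 = 10)
M(r, Y) = r + Y*r**2 (M(r, Y) = r**2*Y + r = Y*r**2 + r = r + Y*r**2)
(M(4, j) + x(-3))**2 = (4*(1 + 10*4) - 1)**2 = (4*(1 + 40) - 1)**2 = (4*41 - 1)**2 = (164 - 1)**2 = 163**2 = 26569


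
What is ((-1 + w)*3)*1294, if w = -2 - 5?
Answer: -31056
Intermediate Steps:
w = -7
((-1 + w)*3)*1294 = ((-1 - 7)*3)*1294 = -8*3*1294 = -24*1294 = -31056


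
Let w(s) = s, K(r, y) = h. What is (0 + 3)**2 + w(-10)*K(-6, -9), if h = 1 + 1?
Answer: -11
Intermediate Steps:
h = 2
K(r, y) = 2
(0 + 3)**2 + w(-10)*K(-6, -9) = (0 + 3)**2 - 10*2 = 3**2 - 20 = 9 - 20 = -11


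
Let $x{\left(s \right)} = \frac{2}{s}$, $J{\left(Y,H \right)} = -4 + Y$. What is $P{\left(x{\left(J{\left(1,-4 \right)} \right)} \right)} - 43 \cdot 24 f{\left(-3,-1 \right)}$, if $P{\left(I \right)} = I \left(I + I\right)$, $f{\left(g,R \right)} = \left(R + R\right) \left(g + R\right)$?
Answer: $- \frac{74296}{9} \approx -8255.1$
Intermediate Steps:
$f{\left(g,R \right)} = 2 R \left(R + g\right)$
$P{\left(I \right)} = 2 I^{2}$ ($P{\left(I \right)} = I 2 I = 2 I^{2}$)
$P{\left(x{\left(J{\left(1,-4 \right)} \right)} \right)} - 43 \cdot 24 f{\left(-3,-1 \right)} = 2 \left(\frac{2}{-4 + 1}\right)^{2} - 43 \cdot 24 \cdot 2 \left(-1\right) \left(-1 - 3\right) = 2 \left(\frac{2}{-3}\right)^{2} - 43 \cdot 24 \cdot 2 \left(-1\right) \left(-4\right) = 2 \left(2 \left(- \frac{1}{3}\right)\right)^{2} - 43 \cdot 24 \cdot 8 = 2 \left(- \frac{2}{3}\right)^{2} - 8256 = 2 \cdot \frac{4}{9} - 8256 = \frac{8}{9} - 8256 = - \frac{74296}{9}$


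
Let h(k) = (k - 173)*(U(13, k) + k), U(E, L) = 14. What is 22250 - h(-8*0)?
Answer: 24672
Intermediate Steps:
h(k) = (-173 + k)*(14 + k) (h(k) = (k - 173)*(14 + k) = (-173 + k)*(14 + k))
22250 - h(-8*0) = 22250 - (-2422 + (-8*0)² - (-1272)*0) = 22250 - (-2422 + 0² - 159*0) = 22250 - (-2422 + 0 + 0) = 22250 - 1*(-2422) = 22250 + 2422 = 24672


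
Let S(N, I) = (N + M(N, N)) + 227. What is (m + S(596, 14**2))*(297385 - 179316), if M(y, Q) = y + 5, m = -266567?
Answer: -31305168867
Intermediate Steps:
M(y, Q) = 5 + y
S(N, I) = 232 + 2*N (S(N, I) = (N + (5 + N)) + 227 = (5 + 2*N) + 227 = 232 + 2*N)
(m + S(596, 14**2))*(297385 - 179316) = (-266567 + (232 + 2*596))*(297385 - 179316) = (-266567 + (232 + 1192))*118069 = (-266567 + 1424)*118069 = -265143*118069 = -31305168867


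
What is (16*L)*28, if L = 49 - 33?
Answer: 7168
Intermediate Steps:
L = 16
(16*L)*28 = (16*16)*28 = 256*28 = 7168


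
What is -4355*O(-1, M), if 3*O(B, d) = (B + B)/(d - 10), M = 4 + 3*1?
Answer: -8710/9 ≈ -967.78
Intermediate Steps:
M = 7 (M = 4 + 3 = 7)
O(B, d) = 2*B/(3*(-10 + d)) (O(B, d) = ((B + B)/(d - 10))/3 = ((2*B)/(-10 + d))/3 = (2*B/(-10 + d))/3 = 2*B/(3*(-10 + d)))
-4355*O(-1, M) = -8710*(-1)/(3*(-10 + 7)) = -8710*(-1)/(3*(-3)) = -8710*(-1)*(-1)/(3*3) = -4355*2/9 = -8710/9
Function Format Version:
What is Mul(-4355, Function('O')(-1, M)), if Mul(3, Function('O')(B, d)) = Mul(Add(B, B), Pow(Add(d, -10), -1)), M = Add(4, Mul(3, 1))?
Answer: Rational(-8710, 9) ≈ -967.78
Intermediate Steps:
M = 7 (M = Add(4, 3) = 7)
Function('O')(B, d) = Mul(Rational(2, 3), B, Pow(Add(-10, d), -1)) (Function('O')(B, d) = Mul(Rational(1, 3), Mul(Add(B, B), Pow(Add(d, -10), -1))) = Mul(Rational(1, 3), Mul(Mul(2, B), Pow(Add(-10, d), -1))) = Mul(Rational(1, 3), Mul(2, B, Pow(Add(-10, d), -1))) = Mul(Rational(2, 3), B, Pow(Add(-10, d), -1)))
Mul(-4355, Function('O')(-1, M)) = Mul(-4355, Mul(Rational(2, 3), -1, Pow(Add(-10, 7), -1))) = Mul(-4355, Mul(Rational(2, 3), -1, Pow(-3, -1))) = Mul(-4355, Mul(Rational(2, 3), -1, Rational(-1, 3))) = Mul(-4355, Rational(2, 9)) = Rational(-8710, 9)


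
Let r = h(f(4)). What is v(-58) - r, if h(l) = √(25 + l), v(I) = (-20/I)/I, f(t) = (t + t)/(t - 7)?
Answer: -5/841 - √201/3 ≈ -4.7318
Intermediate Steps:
f(t) = 2*t/(-7 + t) (f(t) = (2*t)/(-7 + t) = 2*t/(-7 + t))
v(I) = -20/I²
r = √201/3 (r = √(25 + 2*4/(-7 + 4)) = √(25 + 2*4/(-3)) = √(25 + 2*4*(-⅓)) = √(25 - 8/3) = √(67/3) = √201/3 ≈ 4.7258)
v(-58) - r = -20/(-58)² - √201/3 = -20*1/3364 - √201/3 = -5/841 - √201/3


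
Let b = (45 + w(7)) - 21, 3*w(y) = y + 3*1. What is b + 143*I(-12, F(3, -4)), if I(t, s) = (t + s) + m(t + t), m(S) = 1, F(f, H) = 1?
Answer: -4208/3 ≈ -1402.7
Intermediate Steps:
w(y) = 1 + y/3 (w(y) = (y + 3*1)/3 = (y + 3)/3 = (3 + y)/3 = 1 + y/3)
I(t, s) = 1 + s + t (I(t, s) = (t + s) + 1 = (s + t) + 1 = 1 + s + t)
b = 82/3 (b = (45 + (1 + (1/3)*7)) - 21 = (45 + (1 + 7/3)) - 21 = (45 + 10/3) - 21 = 145/3 - 21 = 82/3 ≈ 27.333)
b + 143*I(-12, F(3, -4)) = 82/3 + 143*(1 + 1 - 12) = 82/3 + 143*(-10) = 82/3 - 1430 = -4208/3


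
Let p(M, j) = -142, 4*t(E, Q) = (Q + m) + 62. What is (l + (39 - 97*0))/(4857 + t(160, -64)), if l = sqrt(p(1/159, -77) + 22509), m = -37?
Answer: 52/6463 + 4*sqrt(22367)/19389 ≈ 0.038900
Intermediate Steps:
t(E, Q) = 25/4 + Q/4 (t(E, Q) = ((Q - 37) + 62)/4 = ((-37 + Q) + 62)/4 = (25 + Q)/4 = 25/4 + Q/4)
l = sqrt(22367) (l = sqrt(-142 + 22509) = sqrt(22367) ≈ 149.56)
(l + (39 - 97*0))/(4857 + t(160, -64)) = (sqrt(22367) + (39 - 97*0))/(4857 + (25/4 + (1/4)*(-64))) = (sqrt(22367) + (39 + 0))/(4857 + (25/4 - 16)) = (sqrt(22367) + 39)/(4857 - 39/4) = (39 + sqrt(22367))/(19389/4) = (39 + sqrt(22367))*(4/19389) = 52/6463 + 4*sqrt(22367)/19389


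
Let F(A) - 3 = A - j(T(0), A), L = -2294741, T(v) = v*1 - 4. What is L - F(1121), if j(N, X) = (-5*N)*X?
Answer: -2273445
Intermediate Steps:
T(v) = -4 + v (T(v) = v - 4 = -4 + v)
j(N, X) = -5*N*X
F(A) = 3 - 19*A (F(A) = 3 + (A - (-5)*(-4 + 0)*A) = 3 + (A - (-5)*(-4)*A) = 3 + (A - 20*A) = 3 - 19*A)
L - F(1121) = -2294741 - (3 - 19*1121) = -2294741 - (3 - 21299) = -2294741 - 1*(-21296) = -2294741 + 21296 = -2273445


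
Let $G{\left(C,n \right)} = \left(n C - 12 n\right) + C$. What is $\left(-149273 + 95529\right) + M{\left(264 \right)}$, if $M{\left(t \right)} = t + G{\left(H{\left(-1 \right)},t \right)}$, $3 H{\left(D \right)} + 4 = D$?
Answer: $- \frac{171269}{3} \approx -57090.0$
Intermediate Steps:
$H{\left(D \right)} = - \frac{4}{3} + \frac{D}{3}$
$G{\left(C,n \right)} = C - 12 n + C n$ ($G{\left(C,n \right)} = \left(C n - 12 n\right) + C = \left(- 12 n + C n\right) + C = C - 12 n + C n$)
$M{\left(t \right)} = - \frac{5}{3} - \frac{38 t}{3}$ ($M{\left(t \right)} = t + \left(\left(- \frac{4}{3} + \frac{1}{3} \left(-1\right)\right) - 12 t + \left(- \frac{4}{3} + \frac{1}{3} \left(-1\right)\right) t\right) = t - \left(\frac{5}{3} + 12 t - \left(- \frac{4}{3} - \frac{1}{3}\right) t\right) = t - \left(\frac{5}{3} + \frac{41 t}{3}\right) = - \frac{5}{3} - \frac{38 t}{3}$)
$\left(-149273 + 95529\right) + M{\left(264 \right)} = \left(-149273 + 95529\right) - \frac{10037}{3} = -53744 - \frac{10037}{3} = - \frac{171269}{3}$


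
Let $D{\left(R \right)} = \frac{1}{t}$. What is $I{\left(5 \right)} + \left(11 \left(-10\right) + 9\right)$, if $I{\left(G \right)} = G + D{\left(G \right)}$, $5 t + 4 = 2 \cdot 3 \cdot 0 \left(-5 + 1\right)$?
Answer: $- \frac{389}{4} \approx -97.25$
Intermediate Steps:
$t = - \frac{4}{5}$ ($t = - \frac{4}{5} + \frac{2 \cdot 3 \cdot 0 \left(-5 + 1\right)}{5} = - \frac{4}{5} + \frac{6 \cdot 0 \left(-4\right)}{5} = - \frac{4}{5} + \frac{0 \left(-4\right)}{5} = - \frac{4}{5} + \frac{1}{5} \cdot 0 = - \frac{4}{5} + 0 = - \frac{4}{5} \approx -0.8$)
$D{\left(R \right)} = - \frac{5}{4}$ ($D{\left(R \right)} = \frac{1}{- \frac{4}{5}} = - \frac{5}{4}$)
$I{\left(G \right)} = - \frac{5}{4} + G$ ($I{\left(G \right)} = G - \frac{5}{4} = - \frac{5}{4} + G$)
$I{\left(5 \right)} + \left(11 \left(-10\right) + 9\right) = \left(- \frac{5}{4} + 5\right) + \left(11 \left(-10\right) + 9\right) = \frac{15}{4} + \left(-110 + 9\right) = \frac{15}{4} - 101 = - \frac{389}{4}$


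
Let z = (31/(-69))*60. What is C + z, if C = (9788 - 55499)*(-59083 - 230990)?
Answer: 304969118149/23 ≈ 1.3260e+10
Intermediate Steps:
z = -620/23 (z = -1/69*31*60 = -31/69*60 = -620/23 ≈ -26.957)
C = 13259526903 (C = -45711*(-290073) = 13259526903)
C + z = 13259526903 - 620/23 = 304969118149/23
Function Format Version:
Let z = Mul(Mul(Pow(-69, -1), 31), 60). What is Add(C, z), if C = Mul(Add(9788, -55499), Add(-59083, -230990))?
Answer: Rational(304969118149, 23) ≈ 1.3260e+10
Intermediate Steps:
z = Rational(-620, 23) (z = Mul(Mul(Rational(-1, 69), 31), 60) = Mul(Rational(-31, 69), 60) = Rational(-620, 23) ≈ -26.957)
C = 13259526903 (C = Mul(-45711, -290073) = 13259526903)
Add(C, z) = Add(13259526903, Rational(-620, 23)) = Rational(304969118149, 23)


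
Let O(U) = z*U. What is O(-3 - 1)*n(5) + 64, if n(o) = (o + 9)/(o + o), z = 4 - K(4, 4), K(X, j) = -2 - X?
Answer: 8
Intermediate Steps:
z = 10 (z = 4 - (-2 - 1*4) = 4 - (-2 - 4) = 4 - 1*(-6) = 4 + 6 = 10)
O(U) = 10*U
n(o) = (9 + o)/(2*o) (n(o) = (9 + o)/((2*o)) = (9 + o)*(1/(2*o)) = (9 + o)/(2*o))
O(-3 - 1)*n(5) + 64 = (10*(-3 - 1))*((1/2)*(9 + 5)/5) + 64 = (10*(-4))*((1/2)*(1/5)*14) + 64 = -40*7/5 + 64 = -56 + 64 = 8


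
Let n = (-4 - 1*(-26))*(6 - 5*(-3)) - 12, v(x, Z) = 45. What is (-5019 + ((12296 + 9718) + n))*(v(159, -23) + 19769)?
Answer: 345655230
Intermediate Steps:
n = 450 (n = (-4 + 26)*(6 + 15) - 12 = 22*21 - 12 = 462 - 12 = 450)
(-5019 + ((12296 + 9718) + n))*(v(159, -23) + 19769) = (-5019 + ((12296 + 9718) + 450))*(45 + 19769) = (-5019 + (22014 + 450))*19814 = (-5019 + 22464)*19814 = 17445*19814 = 345655230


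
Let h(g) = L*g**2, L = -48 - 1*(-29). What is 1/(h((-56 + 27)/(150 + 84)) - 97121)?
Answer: -54756/5317973455 ≈ -1.0296e-5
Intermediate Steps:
L = -19 (L = -48 + 29 = -19)
h(g) = -19*g**2
1/(h((-56 + 27)/(150 + 84)) - 97121) = 1/(-19*(-56 + 27)**2/(150 + 84)**2 - 97121) = 1/(-19*(-29/234)**2 - 97121) = 1/(-19*841/54756 - 97121) = 1/(-15979/54756 - 97121) = 1/(-5317973455/54756) = -54756/5317973455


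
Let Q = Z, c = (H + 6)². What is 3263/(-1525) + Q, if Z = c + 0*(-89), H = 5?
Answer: 181262/1525 ≈ 118.86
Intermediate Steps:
c = 121 (c = (5 + 6)² = 11² = 121)
Z = 121 (Z = 121 + 0*(-89) = 121 + 0 = 121)
Q = 121
3263/(-1525) + Q = 3263/(-1525) + 121 = 3263*(-1/1525) + 121 = -3263/1525 + 121 = 181262/1525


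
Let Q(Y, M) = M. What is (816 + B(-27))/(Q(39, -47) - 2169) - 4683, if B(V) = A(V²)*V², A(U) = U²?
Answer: -397798833/2216 ≈ -1.7951e+5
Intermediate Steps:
B(V) = V⁶ (B(V) = (V²)²*V² = V⁴*V² = V⁶)
(816 + B(-27))/(Q(39, -47) - 2169) - 4683 = (816 + (-27)⁶)/(-47 - 2169) - 4683 = (816 + 387420489)/(-2216) - 4683 = 387421305*(-1/2216) - 4683 = -387421305/2216 - 4683 = -397798833/2216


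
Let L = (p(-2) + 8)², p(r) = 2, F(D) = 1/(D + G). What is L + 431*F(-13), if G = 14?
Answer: 531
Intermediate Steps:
F(D) = 1/(14 + D) (F(D) = 1/(D + 14) = 1/(14 + D))
L = 100 (L = (2 + 8)² = 10² = 100)
L + 431*F(-13) = 100 + 431/(14 - 13) = 100 + 431/1 = 100 + 431*1 = 100 + 431 = 531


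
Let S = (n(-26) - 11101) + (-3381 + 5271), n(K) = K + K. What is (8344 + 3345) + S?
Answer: 2426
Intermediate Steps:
n(K) = 2*K
S = -9263 (S = (2*(-26) - 11101) + (-3381 + 5271) = (-52 - 11101) + 1890 = -11153 + 1890 = -9263)
(8344 + 3345) + S = (8344 + 3345) - 9263 = 11689 - 9263 = 2426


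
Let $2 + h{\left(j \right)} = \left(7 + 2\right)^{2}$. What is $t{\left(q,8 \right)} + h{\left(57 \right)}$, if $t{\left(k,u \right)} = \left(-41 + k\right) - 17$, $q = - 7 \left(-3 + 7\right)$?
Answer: $-7$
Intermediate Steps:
$h{\left(j \right)} = 79$ ($h{\left(j \right)} = -2 + \left(7 + 2\right)^{2} = -2 + 9^{2} = -2 + 81 = 79$)
$q = -28$ ($q = \left(-7\right) 4 = -28$)
$t{\left(k,u \right)} = -58 + k$
$t{\left(q,8 \right)} + h{\left(57 \right)} = \left(-58 - 28\right) + 79 = -86 + 79 = -7$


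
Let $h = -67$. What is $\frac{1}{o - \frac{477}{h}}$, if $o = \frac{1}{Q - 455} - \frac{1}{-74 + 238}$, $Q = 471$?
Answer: $\frac{43952}{315391} \approx 0.13936$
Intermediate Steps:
$o = \frac{37}{656}$ ($o = \frac{1}{471 - 455} - \frac{1}{-74 + 238} = \frac{1}{16} - \frac{1}{164} = \frac{37}{656} \approx 0.056402$)
$\frac{1}{o - \frac{477}{h}} = \frac{1}{\frac{37}{656} - \frac{477}{-67}} = \frac{1}{\frac{37}{656} - - \frac{477}{67}} = \frac{1}{\frac{37}{656} + \frac{477}{67}} = \frac{1}{\frac{315391}{43952}} = \frac{43952}{315391}$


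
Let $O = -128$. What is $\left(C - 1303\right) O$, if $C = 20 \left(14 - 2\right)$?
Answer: $136064$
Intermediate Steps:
$C = 240$ ($C = 20 \cdot 12 = 240$)
$\left(C - 1303\right) O = \left(240 - 1303\right) \left(-128\right) = \left(-1063\right) \left(-128\right) = 136064$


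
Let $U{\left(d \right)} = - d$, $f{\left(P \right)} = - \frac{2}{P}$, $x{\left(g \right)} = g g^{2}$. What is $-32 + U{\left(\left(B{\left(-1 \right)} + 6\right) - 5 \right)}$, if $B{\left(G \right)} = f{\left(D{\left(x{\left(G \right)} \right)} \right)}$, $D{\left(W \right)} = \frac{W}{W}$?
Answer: $-31$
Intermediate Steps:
$x{\left(g \right)} = g^{3}$
$D{\left(W \right)} = 1$
$B{\left(G \right)} = -2$ ($B{\left(G \right)} = - \frac{2}{1} = \left(-2\right) 1 = -2$)
$-32 + U{\left(\left(B{\left(-1 \right)} + 6\right) - 5 \right)} = -32 - \left(\left(-2 + 6\right) - 5\right) = -32 - \left(4 - 5\right) = -32 - -1 = -32 + 1 = -31$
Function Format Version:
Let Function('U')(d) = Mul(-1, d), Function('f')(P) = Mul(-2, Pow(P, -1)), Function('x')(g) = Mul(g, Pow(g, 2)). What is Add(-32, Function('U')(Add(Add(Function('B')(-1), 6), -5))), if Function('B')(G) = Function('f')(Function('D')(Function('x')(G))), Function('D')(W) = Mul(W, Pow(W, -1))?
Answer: -31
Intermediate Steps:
Function('x')(g) = Pow(g, 3)
Function('D')(W) = 1
Function('B')(G) = -2 (Function('B')(G) = Mul(-2, Pow(1, -1)) = Mul(-2, 1) = -2)
Add(-32, Function('U')(Add(Add(Function('B')(-1), 6), -5))) = Add(-32, Mul(-1, Add(Add(-2, 6), -5))) = Add(-32, Mul(-1, Add(4, -5))) = Add(-32, Mul(-1, -1)) = Add(-32, 1) = -31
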